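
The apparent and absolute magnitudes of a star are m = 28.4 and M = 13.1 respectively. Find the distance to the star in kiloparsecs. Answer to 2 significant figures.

d ≈ 11 kpc

μ = m − M = 15.300
m − M = 5 log₁₀ d − 5
log₁₀ d = (m − M)/5 + 1 = 4.0600
d = 10^4.0600 = 11480 pc
= 11.48 kpc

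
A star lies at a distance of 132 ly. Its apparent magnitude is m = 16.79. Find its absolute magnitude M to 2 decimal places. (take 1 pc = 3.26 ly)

M ≈ 13.75

d = 132 ly / 3.26 = 40.49 pc
5 log₁₀(d/10 pc) = 5 log₁₀(40.49) − 5 = 3.037
M = m − 5 log₁₀(d/10) = 16.79 − 3.037 = 13.753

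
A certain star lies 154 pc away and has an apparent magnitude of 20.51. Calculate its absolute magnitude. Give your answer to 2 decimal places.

5 log₁₀(d/10 pc) = 5 log₁₀(154.0) − 5 = 5.938
M = m − 5 log₁₀(d/10) = 20.51 − 5.938 = 14.572

M ≈ 14.57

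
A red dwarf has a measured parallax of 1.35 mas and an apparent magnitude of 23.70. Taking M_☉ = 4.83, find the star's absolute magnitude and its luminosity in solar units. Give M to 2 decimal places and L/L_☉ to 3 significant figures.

M ≈ 14.35; L/L_☉ ≈ 1.55×10^-4

d = 1/p = 1000/1.35 mas = 740.7 pc
M = m − 5 log₁₀ d + 5 = 23.70 − 5·2.8697 + 5 = 14.352
M − M_☉ = 14.352 − 4.83 = 9.522
L/L_☉ = 10^(−0.4 × 9.522) = 1.554×10^-4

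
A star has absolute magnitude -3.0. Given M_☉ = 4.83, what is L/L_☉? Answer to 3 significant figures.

L/L_☉ ≈ 1360

M − M_☉ = -3.0 − 4.83 = -7.830
L/L_☉ = 10^(−0.4 (M − M_☉)) = 10^3.132 = 1355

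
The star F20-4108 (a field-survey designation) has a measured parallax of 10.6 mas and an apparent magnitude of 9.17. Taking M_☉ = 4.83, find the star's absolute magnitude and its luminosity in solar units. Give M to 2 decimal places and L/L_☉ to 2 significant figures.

M ≈ 4.30; L/L_☉ ≈ 1.6

d = 1/p = 1000/10.6 mas = 94.34 pc
M = m − 5 log₁₀ d + 5 = 9.17 − 5·1.9747 + 5 = 4.297
M − M_☉ = 4.297 − 4.83 = -0.533
L/L_☉ = 10^(−0.4 × -0.533) = 1.635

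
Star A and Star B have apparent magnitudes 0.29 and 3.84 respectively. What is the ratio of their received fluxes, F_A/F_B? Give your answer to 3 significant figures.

Magnitude difference = -3.55
Flux ratio = 10^(−0.4 Δm) = 10^(−0.4 × -3.55) = 10^1.420 = 26.30

F_A/F_B ≈ 26.3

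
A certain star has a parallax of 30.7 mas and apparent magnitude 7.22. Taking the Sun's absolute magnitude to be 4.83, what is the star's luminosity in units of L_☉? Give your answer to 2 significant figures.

L/L_☉ ≈ 1.2

d = 1/p = 1000/30.7 mas = 32.57 pc
M = m − 5 log₁₀ d + 5 = 7.22 − 5·1.5129 + 5 = 4.656
M − M_☉ = 4.656 − 4.83 = -0.174
L/L_☉ = 10^(−0.4 × -0.174) = 1.174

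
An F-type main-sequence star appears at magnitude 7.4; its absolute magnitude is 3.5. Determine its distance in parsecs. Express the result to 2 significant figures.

d ≈ 60 pc

Distance modulus: m − M = 7.4 − (3.5) = 3.900
m − M = 5 log₁₀ d − 5
log₁₀ d = (m − M)/5 + 1 = 1.7800
d = 10^1.7800 = 60.26 pc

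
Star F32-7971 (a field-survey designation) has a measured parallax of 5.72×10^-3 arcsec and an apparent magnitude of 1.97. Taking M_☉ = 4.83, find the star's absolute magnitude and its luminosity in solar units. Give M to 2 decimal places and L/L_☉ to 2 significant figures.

d = 1/p = 1/5.72×10^-3″ = 174.8 pc
M = m − 5 log₁₀ d + 5 = 1.97 − 5·2.2426 + 5 = -4.243
M − M_☉ = -4.243 − 4.83 = -9.073
L/L_☉ = 10^(−0.4 × -9.073) = 4258

M ≈ -4.24; L/L_☉ ≈ 4300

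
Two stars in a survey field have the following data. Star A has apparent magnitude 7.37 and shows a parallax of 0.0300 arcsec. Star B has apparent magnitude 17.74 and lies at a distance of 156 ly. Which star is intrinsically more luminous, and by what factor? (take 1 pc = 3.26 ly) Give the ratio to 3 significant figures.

Star A is more luminous, by a factor of 6820.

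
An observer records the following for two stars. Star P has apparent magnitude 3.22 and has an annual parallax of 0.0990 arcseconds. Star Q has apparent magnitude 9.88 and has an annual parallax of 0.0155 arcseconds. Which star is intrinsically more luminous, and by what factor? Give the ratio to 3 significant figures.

Star P: d = 1/p = 1/0.0990″ = 10.10 pc
Star P: M = m − 5 log₁₀ d + 5 = 3.22 − 5·1.0044 + 5 = 3.198
Star Q: d = 1/p = 1/0.0155″ = 64.52 pc
Star Q: M = m − 5 log₁₀ d + 5 = 9.88 − 5·1.8097 + 5 = 5.832
ΔM = M_P − M_Q = 3.198 − (5.832) = -2.633; smaller M is more luminous → Star P.
L ratio = 10^(0.4 |ΔM|) = 10^1.053 = 11.31

Star P is more luminous, by a factor of 11.3.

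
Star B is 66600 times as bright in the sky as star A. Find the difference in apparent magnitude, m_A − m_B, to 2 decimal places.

m_A − m_B ≈ 12.06

Pogson: Δm = −2.5 log₁₀(ratio) = −2.5 log₁₀(66600) = −2.5 × 4.8235 = -12.059
Star B is brighter so has the smaller magnitude: m_A − m_B is positive.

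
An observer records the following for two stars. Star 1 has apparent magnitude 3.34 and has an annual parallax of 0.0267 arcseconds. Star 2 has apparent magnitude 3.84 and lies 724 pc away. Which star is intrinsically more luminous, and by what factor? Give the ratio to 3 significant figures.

Star 2 is more luminous, by a factor of 236.

Star 1: d = 1/p = 1/0.0267″ = 37.45 pc
Star 1: M = m − 5 log₁₀ d + 5 = 3.34 − 5·1.5735 + 5 = 0.473
Star 2: M = m − 5 log₁₀ d + 5 = 3.84 − 5·2.8597 + 5 = -5.459
ΔM = M_1 − M_2 = 0.473 − (-5.459) = 5.931; smaller M is more luminous → Star 2.
L ratio = 10^(0.4 |ΔM|) = 10^2.372 = 235.8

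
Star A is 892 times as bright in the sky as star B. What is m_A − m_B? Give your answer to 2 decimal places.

m_A − m_B ≈ -7.38

Pogson: Δm = −2.5 log₁₀(ratio) = −2.5 log₁₀(892) = −2.5 × 2.9504 = -7.376
Star A is brighter, so it has the smaller magnitude: the difference is negative.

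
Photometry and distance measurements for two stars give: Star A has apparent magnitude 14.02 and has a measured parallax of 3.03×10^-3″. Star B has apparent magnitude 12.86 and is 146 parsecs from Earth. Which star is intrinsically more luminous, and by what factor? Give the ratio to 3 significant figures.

Star A is more luminous, by a factor of 1.76.

Star A: d = 1/p = 1/3.03×10^-3″ = 330.0 pc
Star A: M = m − 5 log₁₀ d + 5 = 14.02 − 5·2.5186 + 5 = 6.427
Star B: M = m − 5 log₁₀ d + 5 = 12.86 − 5·2.1644 + 5 = 7.038
ΔM = M_A − M_B = 6.427 − (7.038) = -0.611; smaller M is more luminous → Star A.
L ratio = 10^(0.4 |ΔM|) = 10^0.244 = 1.756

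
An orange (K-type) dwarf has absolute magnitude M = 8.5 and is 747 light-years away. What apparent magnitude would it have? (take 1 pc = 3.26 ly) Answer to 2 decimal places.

m ≈ 15.30

d = 747 ly / 3.26 = 229.1 pc
m = M + 5 log₁₀ d − 5 = 8.5 + 5·2.3601 − 5 = 15.301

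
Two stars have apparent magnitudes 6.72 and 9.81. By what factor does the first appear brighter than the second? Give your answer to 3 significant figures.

17.2

Δm = 6.72 − (9.81) = -3.09
Flux ratio = 10^(−0.4 Δm) = 10^(−0.4 × -3.09) = 10^1.236 = 17.22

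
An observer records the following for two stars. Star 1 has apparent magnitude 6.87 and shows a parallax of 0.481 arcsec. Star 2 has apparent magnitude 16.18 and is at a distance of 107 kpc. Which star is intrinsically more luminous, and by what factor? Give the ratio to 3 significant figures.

Star 2 is more luminous, by a factor of 500000.

Star 1: d = 1/p = 1/0.481″ = 2.079 pc
Star 1: M = m − 5 log₁₀ d + 5 = 6.87 − 5·0.3179 + 5 = 10.281
Star 2: d = 107 kpc = 107000 pc
Star 2: M = m − 5 log₁₀ d + 5 = 16.18 − 5·5.0294 + 5 = -3.967
ΔM = M_1 − M_2 = 10.281 − (-3.967) = 14.248; smaller M is more luminous → Star 2.
L ratio = 10^(0.4 |ΔM|) = 10^5.699 = 500100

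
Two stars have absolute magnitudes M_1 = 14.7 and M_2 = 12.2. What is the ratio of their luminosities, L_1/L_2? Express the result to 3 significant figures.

ΔM = M_1 − M_2 = 2.5
L_1/L_2 = 10^(−0.4 ΔM) = 10^-1.000 = 0.1000

L_1/L_2 ≈ 0.100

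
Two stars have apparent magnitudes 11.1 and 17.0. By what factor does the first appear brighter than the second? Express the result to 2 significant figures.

Δm = 11.1 − (17.0) = -5.9
Flux ratio = 10^(−0.4 Δm) = 10^(−0.4 × -5.9) = 10^2.360 = 229.1

230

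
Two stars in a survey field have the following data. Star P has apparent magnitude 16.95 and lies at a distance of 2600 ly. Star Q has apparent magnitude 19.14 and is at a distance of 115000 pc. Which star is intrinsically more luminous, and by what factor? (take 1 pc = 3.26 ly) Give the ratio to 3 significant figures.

Star Q is more luminous, by a factor of 2770.

Star P: d = 2600 ly / 3.26 = 797.5 pc
Star P: M = m − 5 log₁₀ d + 5 = 16.95 − 5·2.9018 + 5 = 7.441
Star Q: M = m − 5 log₁₀ d + 5 = 19.14 − 5·5.0607 + 5 = -1.163
ΔM = M_P − M_Q = 7.441 − (-1.163) = 8.605; smaller M is more luminous → Star Q.
L ratio = 10^(0.4 |ΔM|) = 10^3.442 = 2766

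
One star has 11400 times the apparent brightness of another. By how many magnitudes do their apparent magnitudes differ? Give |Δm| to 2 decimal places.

|Δm| ≈ 10.14

Pogson: Δm = −2.5 log₁₀(ratio) = −2.5 log₁₀(11400) = −2.5 × 4.0569 = -10.142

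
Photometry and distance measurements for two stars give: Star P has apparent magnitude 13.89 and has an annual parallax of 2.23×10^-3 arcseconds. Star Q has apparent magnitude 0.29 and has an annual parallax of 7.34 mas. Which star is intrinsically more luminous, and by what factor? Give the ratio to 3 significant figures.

Star P: d = 1/p = 1/2.23×10^-3″ = 448.4 pc
Star P: M = m − 5 log₁₀ d + 5 = 13.89 − 5·2.6517 + 5 = 5.632
Star Q: p = 7.34 mas = 7.34×10^-3″ → d = 1/p = 136.2 pc
Star Q: M = m − 5 log₁₀ d + 5 = 0.29 − 5·2.1343 + 5 = -5.382
ΔM = M_P − M_Q = 5.632 − (-5.382) = 11.013; smaller M is more luminous → Star Q.
L ratio = 10^(0.4 |ΔM|) = 10^4.405 = 25420

Star Q is more luminous, by a factor of 25400.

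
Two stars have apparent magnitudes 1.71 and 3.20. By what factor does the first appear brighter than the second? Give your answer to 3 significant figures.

3.94

Δm = 1.71 − (3.20) = -1.49
Flux ratio = 10^(−0.4 Δm) = 10^(−0.4 × -1.49) = 10^0.596 = 3.945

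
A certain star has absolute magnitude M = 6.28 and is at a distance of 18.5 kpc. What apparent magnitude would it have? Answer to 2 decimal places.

m ≈ 22.62

d = 18.5 kpc = 18500 pc
m = M + 5 log₁₀ d − 5 = 6.28 + 5·4.2672 − 5 = 22.616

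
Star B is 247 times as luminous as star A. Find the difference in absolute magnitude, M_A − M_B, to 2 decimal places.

M_A − M_B ≈ 5.98

Pogson: ΔM = −2.5 log₁₀(ratio) = −2.5 log₁₀(247) = −2.5 × 2.3927 = -5.982
Star B is brighter so has the smaller magnitude: M_A − M_B is positive.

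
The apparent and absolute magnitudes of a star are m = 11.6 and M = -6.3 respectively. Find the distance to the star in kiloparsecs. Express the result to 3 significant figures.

μ = m − M = 17.900
m − M = 5 log₁₀ d − 5
log₁₀ d = (m − M)/5 + 1 = 4.5800
d = 10^4.5800 = 38020 pc
= 38.02 kpc

d ≈ 38.0 kpc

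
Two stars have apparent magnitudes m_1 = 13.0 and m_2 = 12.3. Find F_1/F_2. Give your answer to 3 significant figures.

F_1/F_2 ≈ 0.525

Δm = 13.0 − (12.3) = 0.7
Flux ratio = 10^(−0.4 Δm) = 10^(−0.4 × 0.7) = 10^-0.280 = 0.5248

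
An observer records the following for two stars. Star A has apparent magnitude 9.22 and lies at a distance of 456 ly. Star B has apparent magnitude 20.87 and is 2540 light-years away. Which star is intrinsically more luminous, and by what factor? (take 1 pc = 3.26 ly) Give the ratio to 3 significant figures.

Star A: d = 456 ly / 3.26 = 139.9 pc
Star A: M = m − 5 log₁₀ d + 5 = 9.22 − 5·2.1457 + 5 = 3.491
Star B: d = 2540 ly / 3.26 = 779.1 pc
Star B: M = m − 5 log₁₀ d + 5 = 20.87 − 5·2.8916 + 5 = 11.412
ΔM = M_A − M_B = 3.491 − (11.412) = -7.921; smaller M is more luminous → Star A.
L ratio = 10^(0.4 |ΔM|) = 10^3.168 = 1473

Star A is more luminous, by a factor of 1470.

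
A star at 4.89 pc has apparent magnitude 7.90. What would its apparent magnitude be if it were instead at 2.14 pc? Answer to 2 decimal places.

m ≈ 6.11

Flux ∝ 1/d², so Δm = 5 log₁₀(d₂/d₁) = 5 log₁₀(2.14/4.89) = -1.794
m₂ = m₁ + Δm = 7.90 + (-1.794) = 6.106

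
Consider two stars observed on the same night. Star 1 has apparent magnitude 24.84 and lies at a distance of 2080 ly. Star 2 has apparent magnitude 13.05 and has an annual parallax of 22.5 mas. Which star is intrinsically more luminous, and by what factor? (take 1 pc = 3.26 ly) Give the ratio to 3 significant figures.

Star 1: d = 2080 ly / 3.26 = 638.0 pc
Star 1: M = m − 5 log₁₀ d + 5 = 24.84 − 5·2.8048 + 5 = 15.816
Star 2: p = 22.5 mas = 0.0225″ → d = 1/p = 44.44 pc
Star 2: M = m − 5 log₁₀ d + 5 = 13.05 − 5·1.6478 + 5 = 9.811
ΔM = M_1 − M_2 = 15.816 − (9.811) = 6.005; smaller M is more luminous → Star 2.
L ratio = 10^(0.4 |ΔM|) = 10^2.402 = 252.3

Star 2 is more luminous, by a factor of 252.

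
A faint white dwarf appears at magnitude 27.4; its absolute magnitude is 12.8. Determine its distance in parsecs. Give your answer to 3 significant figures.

μ = m − M = 14.600
m − M = 5 log₁₀ d − 5
log₁₀ d = (m − M)/5 + 1 = 3.9200
d = 10^3.9200 = 8318 pc

d ≈ 8320 pc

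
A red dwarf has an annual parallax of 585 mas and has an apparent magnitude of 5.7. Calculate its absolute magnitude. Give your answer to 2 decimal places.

M ≈ 9.54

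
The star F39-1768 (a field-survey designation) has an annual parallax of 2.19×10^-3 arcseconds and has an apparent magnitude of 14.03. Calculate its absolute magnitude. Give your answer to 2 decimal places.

M ≈ 5.73

d = 1/p = 1/2.19×10^-3″ = 456.6 pc
5 log₁₀(d/10 pc) = 5 log₁₀(456.6) − 5 = 8.298
M = m − 5 log₁₀(d/10) = 14.03 − 8.298 = 5.732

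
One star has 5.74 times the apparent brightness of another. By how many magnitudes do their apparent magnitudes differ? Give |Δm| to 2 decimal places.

Pogson: Δm = −2.5 log₁₀(ratio) = −2.5 log₁₀(5.74) = −2.5 × 0.7589 = -1.897

|Δm| ≈ 1.90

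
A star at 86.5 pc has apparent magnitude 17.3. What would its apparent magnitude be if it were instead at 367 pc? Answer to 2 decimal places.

m ≈ 20.44

Flux ∝ 1/d², so Δm = 5 log₁₀(d₂/d₁) = 5 log₁₀(367/86.5) = 3.138
m₂ = m₁ + Δm = 17.3 + (3.138) = 20.438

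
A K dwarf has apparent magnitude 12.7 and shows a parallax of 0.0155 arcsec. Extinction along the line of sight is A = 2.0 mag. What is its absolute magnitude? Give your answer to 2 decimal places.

M ≈ 6.65

d = 1/p = 1/0.0155″ = 64.52 pc
5 log₁₀(d/10 pc) = 5 log₁₀(64.52) − 5 = 4.048
M = m − 5 log₁₀(d/10) − A = 12.7 − 4.048 − 2.0 = 6.652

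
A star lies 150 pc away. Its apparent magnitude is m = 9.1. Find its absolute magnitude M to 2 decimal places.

5 log₁₀(d/10 pc) = 5 log₁₀(150.0) − 5 = 5.880
M = m − 5 log₁₀(d/10) = 9.1 − 5.880 = 3.220

M ≈ 3.22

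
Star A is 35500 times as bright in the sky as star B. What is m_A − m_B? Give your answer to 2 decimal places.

m_A − m_B ≈ -11.38

Pogson: Δm = −2.5 log₁₀(ratio) = −2.5 log₁₀(35500) = −2.5 × 4.5502 = -11.376
Star A is brighter, so it has the smaller magnitude: the difference is negative.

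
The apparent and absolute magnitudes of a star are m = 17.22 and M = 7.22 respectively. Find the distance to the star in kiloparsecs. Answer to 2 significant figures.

μ = m − M = 10.000
m − M = 5 log₁₀ d − 5
log₁₀ d = (m − M)/5 + 1 = 3.0000
d = 10^3.0000 = 1000 pc
= 1.000 kpc

d ≈ 1.0 kpc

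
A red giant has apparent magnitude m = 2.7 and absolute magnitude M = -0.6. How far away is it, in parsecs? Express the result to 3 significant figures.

d ≈ 45.7 pc

Distance modulus: m − M = 2.7 − (-0.6) = 3.300
m − M = 5 log₁₀ d − 5
log₁₀ d = (m − M)/5 + 1 = 1.6600
d = 10^1.6600 = 45.71 pc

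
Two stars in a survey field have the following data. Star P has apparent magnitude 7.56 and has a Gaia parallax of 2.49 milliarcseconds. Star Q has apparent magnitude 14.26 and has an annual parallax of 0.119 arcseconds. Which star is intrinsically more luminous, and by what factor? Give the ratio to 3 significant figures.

Star P: p = 2.49 mas = 2.49×10^-3″ → d = 1/p = 401.6 pc
Star P: M = m − 5 log₁₀ d + 5 = 7.56 − 5·2.6038 + 5 = -0.459
Star Q: d = 1/p = 1/0.119″ = 8.403 pc
Star Q: M = m − 5 log₁₀ d + 5 = 14.26 − 5·0.9245 + 5 = 14.638
ΔM = M_P − M_Q = -0.459 − (14.638) = -15.097; smaller M is more luminous → Star P.
L ratio = 10^(0.4 |ΔM|) = 10^6.039 = 1.093×10^6

Star P is more luminous, by a factor of 1.09×10^6.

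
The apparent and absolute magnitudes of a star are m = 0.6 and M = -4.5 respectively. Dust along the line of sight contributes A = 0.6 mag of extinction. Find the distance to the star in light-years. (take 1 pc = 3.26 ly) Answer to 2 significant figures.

m − M = 5 log₁₀(d/10 pc) + A  ⇒  0.6 − (-4.5) − 0.6 = 5 log₁₀(d/10)
4.500 = 5 log₁₀(d/10)
log₁₀ d = (m − M − A)/5 + 1 = 1.9000
d = 10^1.9000 = 79.43 pc
= 259.0 ly

d ≈ 260 ly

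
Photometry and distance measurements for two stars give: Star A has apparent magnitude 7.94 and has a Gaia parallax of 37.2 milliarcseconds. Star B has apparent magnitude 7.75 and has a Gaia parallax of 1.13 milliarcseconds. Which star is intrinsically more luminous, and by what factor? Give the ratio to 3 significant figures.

Star A: p = 37.2 mas = 0.0372″ → d = 1/p = 26.88 pc
Star A: M = m − 5 log₁₀ d + 5 = 7.94 − 5·1.4295 + 5 = 5.793
Star B: p = 1.13 mas = 1.13×10^-3″ → d = 1/p = 885.0 pc
Star B: M = m − 5 log₁₀ d + 5 = 7.75 − 5·2.9469 + 5 = -1.985
ΔM = M_A − M_B = 5.793 − (-1.985) = 7.777; smaller M is more luminous → Star B.
L ratio = 10^(0.4 |ΔM|) = 10^3.111 = 1291

Star B is more luminous, by a factor of 1290.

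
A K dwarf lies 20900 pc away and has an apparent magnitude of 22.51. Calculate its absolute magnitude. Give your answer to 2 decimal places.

5 log₁₀(d/10 pc) = 5 log₁₀(20900) − 5 = 16.601
M = m − 5 log₁₀(d/10) = 22.51 − 16.601 = 5.909

M ≈ 5.91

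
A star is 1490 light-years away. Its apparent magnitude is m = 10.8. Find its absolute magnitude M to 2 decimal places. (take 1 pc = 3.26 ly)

d = 1490 ly / 3.26 = 457.1 pc
5 log₁₀(d/10 pc) = 5 log₁₀(457.1) − 5 = 8.300
M = m − 5 log₁₀(d/10) = 10.8 − 8.300 = 2.500

M ≈ 2.50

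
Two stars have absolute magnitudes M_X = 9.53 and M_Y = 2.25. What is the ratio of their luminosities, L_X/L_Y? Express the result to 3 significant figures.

L_X/L_Y ≈ 1.22×10^-3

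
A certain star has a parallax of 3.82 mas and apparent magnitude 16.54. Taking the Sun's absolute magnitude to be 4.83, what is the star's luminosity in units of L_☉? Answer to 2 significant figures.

d = 1/p = 1000/3.82 mas = 261.8 pc
M = m − 5 log₁₀ d + 5 = 16.54 − 5·2.4179 + 5 = 9.450
M − M_☉ = 9.450 − 4.83 = 4.620
L/L_☉ = 10^(−0.4 × 4.620) = 0.01419

L/L_☉ ≈ 0.014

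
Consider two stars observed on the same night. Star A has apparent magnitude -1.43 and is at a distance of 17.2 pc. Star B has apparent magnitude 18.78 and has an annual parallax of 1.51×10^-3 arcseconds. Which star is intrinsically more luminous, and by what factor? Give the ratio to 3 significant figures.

Star A is more luminous, by a factor of 81800.

Star A: M = m − 5 log₁₀ d + 5 = -1.43 − 5·1.2355 + 5 = -2.608
Star B: d = 1/p = 1/1.51×10^-3″ = 662.3 pc
Star B: M = m − 5 log₁₀ d + 5 = 18.78 − 5·2.8210 + 5 = 9.675
ΔM = M_A − M_B = -2.608 − (9.675) = -12.283; smaller M is more luminous → Star A.
L ratio = 10^(0.4 |ΔM|) = 10^4.913 = 81850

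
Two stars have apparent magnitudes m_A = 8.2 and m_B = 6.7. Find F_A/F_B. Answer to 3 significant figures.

Magnitude difference = 1.5
Flux ratio = 10^(−0.4 Δm) = 10^(−0.4 × 1.5) = 10^-0.600 = 0.2512

F_A/F_B ≈ 0.251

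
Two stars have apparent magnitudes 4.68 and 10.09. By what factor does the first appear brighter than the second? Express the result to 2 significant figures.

150

Magnitude difference = -5.41
Flux ratio = 10^(−0.4 Δm) = 10^(−0.4 × -5.41) = 10^2.164 = 145.9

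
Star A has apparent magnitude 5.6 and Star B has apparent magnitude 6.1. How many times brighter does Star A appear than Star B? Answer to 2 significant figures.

Magnitude difference = -0.5
Flux ratio = 10^(−0.4 Δm) = 10^(−0.4 × -0.5) = 10^0.200 = 1.585

1.6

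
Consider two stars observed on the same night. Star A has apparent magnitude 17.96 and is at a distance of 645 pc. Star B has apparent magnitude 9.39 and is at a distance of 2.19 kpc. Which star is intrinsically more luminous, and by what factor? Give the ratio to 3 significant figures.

Star A: M = m − 5 log₁₀ d + 5 = 17.96 − 5·2.8096 + 5 = 8.912
Star B: d = 2.19 kpc = 2190 pc
Star B: M = m − 5 log₁₀ d + 5 = 9.39 − 5·3.3404 + 5 = -2.312
ΔM = M_A − M_B = 8.912 − (-2.312) = 11.224; smaller M is more luminous → Star B.
L ratio = 10^(0.4 |ΔM|) = 10^4.490 = 30890

Star B is more luminous, by a factor of 30900.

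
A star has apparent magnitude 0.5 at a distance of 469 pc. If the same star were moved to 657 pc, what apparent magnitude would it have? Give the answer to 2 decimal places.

Flux ∝ 1/d², so Δm = 5 log₁₀(d₂/d₁) = 5 log₁₀(657/469) = 0.732
m₂ = m₁ + Δm = 0.5 + (0.732) = 1.232

m ≈ 1.23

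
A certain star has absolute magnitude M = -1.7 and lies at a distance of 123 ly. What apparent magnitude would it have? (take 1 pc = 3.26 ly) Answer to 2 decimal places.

d = 123 ly / 3.26 = 37.73 pc
m = M + 5 log₁₀ d − 5 = -1.7 + 5·1.5767 − 5 = 1.183

m ≈ 1.18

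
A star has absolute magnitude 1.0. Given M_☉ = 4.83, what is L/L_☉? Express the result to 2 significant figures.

M − M_☉ = 1.0 − 4.83 = -3.830
L/L_☉ = 10^(−0.4 (M − M_☉)) = 10^1.532 = 34.04

L/L_☉ ≈ 34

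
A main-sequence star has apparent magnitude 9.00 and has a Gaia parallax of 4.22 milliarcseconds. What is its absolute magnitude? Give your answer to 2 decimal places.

M ≈ 2.13

p = 4.22 mas = 4.22×10^-3″ → d = 1/p = 237.0 pc
5 log₁₀(d/10 pc) = 5 log₁₀(237.0) − 5 = 6.873
M = m − 5 log₁₀(d/10) = 9.00 − 6.873 = 2.127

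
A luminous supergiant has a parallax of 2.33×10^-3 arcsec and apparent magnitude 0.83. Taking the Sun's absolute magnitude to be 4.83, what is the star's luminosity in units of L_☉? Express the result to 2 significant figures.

d = 1/p = 1/2.33×10^-3″ = 429.2 pc
M = m − 5 log₁₀ d + 5 = 0.83 − 5·2.6326 + 5 = -7.333
M − M_☉ = -7.333 − 4.83 = -12.163
L/L_☉ = 10^(−0.4 × -12.163) = 73330

L/L_☉ ≈ 73000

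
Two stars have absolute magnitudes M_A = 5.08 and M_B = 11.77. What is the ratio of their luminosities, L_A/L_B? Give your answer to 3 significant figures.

L_A/L_B ≈ 474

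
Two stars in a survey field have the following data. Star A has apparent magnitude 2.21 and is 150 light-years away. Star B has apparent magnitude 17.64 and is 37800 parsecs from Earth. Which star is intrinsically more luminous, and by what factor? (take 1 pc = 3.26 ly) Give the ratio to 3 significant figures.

Star A is more luminous, by a factor of 2.20.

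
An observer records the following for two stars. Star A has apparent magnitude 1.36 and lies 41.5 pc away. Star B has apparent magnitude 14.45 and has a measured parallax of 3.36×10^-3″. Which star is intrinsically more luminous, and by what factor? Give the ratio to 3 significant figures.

Star A is more luminous, by a factor of 3350.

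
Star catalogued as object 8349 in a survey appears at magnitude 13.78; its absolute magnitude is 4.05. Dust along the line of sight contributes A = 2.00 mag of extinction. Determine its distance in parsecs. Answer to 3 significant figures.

d ≈ 352 pc

m − M = 5 log₁₀(d/10 pc) + A  ⇒  13.78 − (4.05) − 2.00 = 5 log₁₀(d/10)
7.730 = 5 log₁₀(d/10)
log₁₀ d = (m − M − A)/5 + 1 = 2.5460
d = 10^2.5460 = 351.6 pc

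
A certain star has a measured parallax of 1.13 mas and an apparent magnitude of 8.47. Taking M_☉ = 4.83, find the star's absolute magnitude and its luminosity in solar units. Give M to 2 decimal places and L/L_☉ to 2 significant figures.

M ≈ -1.26; L/L_☉ ≈ 270

d = 1/p = 1000/1.13 mas = 885.0 pc
M = m − 5 log₁₀ d + 5 = 8.47 − 5·2.9469 + 5 = -1.265
M − M_☉ = -1.265 − 4.83 = -6.095
L/L_☉ = 10^(−0.4 × -6.095) = 274.1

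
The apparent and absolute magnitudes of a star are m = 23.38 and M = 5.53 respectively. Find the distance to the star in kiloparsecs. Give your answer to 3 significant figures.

μ = m − M = 17.850
m − M = 5 log₁₀ d − 5
log₁₀ d = (m − M)/5 + 1 = 4.5700
d = 10^4.5700 = 37150 pc
= 37.15 kpc

d ≈ 37.2 kpc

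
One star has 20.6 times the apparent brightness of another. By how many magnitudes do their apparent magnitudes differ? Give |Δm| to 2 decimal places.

|Δm| ≈ 3.28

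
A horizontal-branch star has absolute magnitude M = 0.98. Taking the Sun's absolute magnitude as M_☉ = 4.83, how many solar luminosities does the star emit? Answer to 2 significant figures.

L/L_☉ ≈ 35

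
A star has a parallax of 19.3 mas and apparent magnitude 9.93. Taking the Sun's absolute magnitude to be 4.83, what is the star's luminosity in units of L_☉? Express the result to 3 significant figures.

L/L_☉ ≈ 0.245

d = 1/p = 1000/19.3 mas = 51.81 pc
M = m − 5 log₁₀ d + 5 = 9.93 − 5·1.7144 + 5 = 6.358
M − M_☉ = 6.358 − 4.83 = 1.528
L/L_☉ = 10^(−0.4 × 1.528) = 0.2448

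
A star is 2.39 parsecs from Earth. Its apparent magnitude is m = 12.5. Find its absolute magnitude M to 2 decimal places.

M ≈ 15.61

5 log₁₀(d/10 pc) = 5 log₁₀(2.390) − 5 = -3.108
M = m − 5 log₁₀(d/10) = 12.5 + 3.108 = 15.608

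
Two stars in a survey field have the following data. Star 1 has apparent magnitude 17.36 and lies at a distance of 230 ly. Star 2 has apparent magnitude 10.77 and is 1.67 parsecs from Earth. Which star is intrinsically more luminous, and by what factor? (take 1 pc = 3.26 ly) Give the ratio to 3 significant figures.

Star 1: d = 230 ly / 3.26 = 70.55 pc
Star 1: M = m − 5 log₁₀ d + 5 = 17.36 − 5·1.8485 + 5 = 13.117
Star 2: M = m − 5 log₁₀ d + 5 = 10.77 − 5·0.2227 + 5 = 14.656
ΔM = M_1 − M_2 = 13.117 − (14.656) = -1.539; smaller M is more luminous → Star 1.
L ratio = 10^(0.4 |ΔM|) = 10^0.616 = 4.127

Star 1 is more luminous, by a factor of 4.13.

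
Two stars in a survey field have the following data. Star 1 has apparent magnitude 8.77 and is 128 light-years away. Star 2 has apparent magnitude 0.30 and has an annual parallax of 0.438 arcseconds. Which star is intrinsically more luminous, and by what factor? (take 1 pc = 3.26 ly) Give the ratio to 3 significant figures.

Star 1: d = 128 ly / 3.26 = 39.26 pc
Star 1: M = m − 5 log₁₀ d + 5 = 8.77 − 5·1.5940 + 5 = 5.800
Star 2: d = 1/p = 1/0.438″ = 2.283 pc
Star 2: M = m − 5 log₁₀ d + 5 = 0.30 − 5·0.3585 + 5 = 3.507
ΔM = M_1 − M_2 = 5.800 − (3.507) = 2.293; smaller M is more luminous → Star 2.
L ratio = 10^(0.4 |ΔM|) = 10^0.917 = 8.262

Star 2 is more luminous, by a factor of 8.26.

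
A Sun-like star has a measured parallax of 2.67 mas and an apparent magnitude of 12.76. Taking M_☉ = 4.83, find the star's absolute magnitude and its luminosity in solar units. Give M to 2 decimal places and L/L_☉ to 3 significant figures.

M ≈ 4.89; L/L_☉ ≈ 0.944

d = 1/p = 1000/2.67 mas = 374.5 pc
M = m − 5 log₁₀ d + 5 = 12.76 − 5·2.5735 + 5 = 4.893
M − M_☉ = 4.893 − 4.83 = 0.063
L/L_☉ = 10^(−0.4 × 0.063) = 0.9440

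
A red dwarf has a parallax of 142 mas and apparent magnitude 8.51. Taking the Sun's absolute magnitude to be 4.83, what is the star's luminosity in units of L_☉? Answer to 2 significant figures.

L/L_☉ ≈ 0.017

d = 1/p = 1000/142 mas = 7.042 pc
M = m − 5 log₁₀ d + 5 = 8.51 − 5·0.8477 + 5 = 9.271
M − M_☉ = 9.271 − 4.83 = 4.441
L/L_☉ = 10^(−0.4 × 4.441) = 0.01673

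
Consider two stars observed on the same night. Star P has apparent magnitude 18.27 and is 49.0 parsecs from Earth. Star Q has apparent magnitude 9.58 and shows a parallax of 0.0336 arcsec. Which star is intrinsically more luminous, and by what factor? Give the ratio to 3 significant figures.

Star P: M = m − 5 log₁₀ d + 5 = 18.27 − 5·1.6902 + 5 = 14.819
Star Q: d = 1/p = 1/0.0336″ = 29.76 pc
Star Q: M = m − 5 log₁₀ d + 5 = 9.58 − 5·1.4737 + 5 = 7.212
ΔM = M_P − M_Q = 14.819 − (7.212) = 7.607; smaller M is more luminous → Star Q.
L ratio = 10^(0.4 |ΔM|) = 10^3.043 = 1104

Star Q is more luminous, by a factor of 1100.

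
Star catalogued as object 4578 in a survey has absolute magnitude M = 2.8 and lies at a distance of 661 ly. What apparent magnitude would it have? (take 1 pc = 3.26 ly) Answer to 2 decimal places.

d = 661 ly / 3.26 = 202.8 pc
m = M + 5 log₁₀ d − 5 = 2.8 + 5·2.3070 − 5 = 9.335

m ≈ 9.33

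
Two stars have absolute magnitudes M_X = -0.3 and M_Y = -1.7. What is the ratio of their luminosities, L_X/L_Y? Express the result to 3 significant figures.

L_X/L_Y ≈ 0.275

ΔM = M_X − M_Y = 1.4
L_X/L_Y = 10^(−0.4 ΔM) = 10^-0.560 = 0.2754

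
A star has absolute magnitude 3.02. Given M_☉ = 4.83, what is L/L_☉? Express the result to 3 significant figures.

M − M_☉ = 3.02 − 4.83 = -1.810
L/L_☉ = 10^(−0.4 (M − M_☉)) = 10^0.724 = 5.297

L/L_☉ ≈ 5.30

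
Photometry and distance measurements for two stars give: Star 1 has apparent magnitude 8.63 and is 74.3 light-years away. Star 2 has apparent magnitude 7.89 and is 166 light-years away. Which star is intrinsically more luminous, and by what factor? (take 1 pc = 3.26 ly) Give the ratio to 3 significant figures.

Star 2 is more luminous, by a factor of 9.87.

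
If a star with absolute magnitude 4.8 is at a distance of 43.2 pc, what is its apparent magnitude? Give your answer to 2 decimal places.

m ≈ 7.98

m = M + 5 log₁₀ d − 5 = 4.8 + 5·1.6355 − 5 = 7.977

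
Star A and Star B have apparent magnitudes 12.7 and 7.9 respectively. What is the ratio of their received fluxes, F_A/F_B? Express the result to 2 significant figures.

F_A/F_B ≈ 0.012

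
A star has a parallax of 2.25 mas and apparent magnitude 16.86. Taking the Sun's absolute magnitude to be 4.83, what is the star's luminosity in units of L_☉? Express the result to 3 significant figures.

L/L_☉ ≈ 0.0305

d = 1/p = 1000/2.25 mas = 444.4 pc
M = m − 5 log₁₀ d + 5 = 16.86 − 5·2.6478 + 5 = 8.621
M − M_☉ = 8.621 − 4.83 = 3.791
L/L_☉ = 10^(−0.4 × 3.791) = 0.03045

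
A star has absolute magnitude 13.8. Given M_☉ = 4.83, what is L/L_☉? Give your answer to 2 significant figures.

L/L_☉ ≈ 2.6×10^-4

M − M_☉ = 13.8 − 4.83 = 8.970
L/L_☉ = 10^(−0.4 (M − M_☉)) = 10^-3.588 = 2.582×10^-4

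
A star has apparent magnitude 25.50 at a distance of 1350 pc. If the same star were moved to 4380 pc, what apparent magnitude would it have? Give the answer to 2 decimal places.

m ≈ 28.06

Flux ∝ 1/d², so Δm = 5 log₁₀(d₂/d₁) = 5 log₁₀(4380/1350) = 2.556
m₂ = m₁ + Δm = 25.50 + (2.556) = 28.056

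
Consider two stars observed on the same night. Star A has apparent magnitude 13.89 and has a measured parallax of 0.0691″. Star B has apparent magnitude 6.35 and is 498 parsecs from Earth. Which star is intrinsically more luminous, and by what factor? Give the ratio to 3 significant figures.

Star A: d = 1/p = 1/0.0691″ = 14.47 pc
Star A: M = m − 5 log₁₀ d + 5 = 13.89 − 5·1.1605 + 5 = 13.087
Star B: M = m − 5 log₁₀ d + 5 = 6.35 − 5·2.6972 + 5 = -2.136
ΔM = M_A − M_B = 13.087 − (-2.136) = 15.224; smaller M is more luminous → Star B.
L ratio = 10^(0.4 |ΔM|) = 10^6.089 = 1.229×10^6

Star B is more luminous, by a factor of 1.23×10^6.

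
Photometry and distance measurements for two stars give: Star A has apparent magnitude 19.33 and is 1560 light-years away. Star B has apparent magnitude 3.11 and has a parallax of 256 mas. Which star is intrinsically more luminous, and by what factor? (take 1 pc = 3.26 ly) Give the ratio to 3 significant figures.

Star B is more luminous, by a factor of 205.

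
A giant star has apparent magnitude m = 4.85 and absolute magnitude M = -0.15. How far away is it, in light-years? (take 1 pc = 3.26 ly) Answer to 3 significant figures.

d ≈ 326 ly

Distance modulus: m − M = 4.85 − (-0.15) = 5.000
m − M = 5 log₁₀ d − 5
log₁₀ d = (m − M)/5 + 1 = 2.0000
d = 10^2.0000 = 100.0 pc
= 326.0 ly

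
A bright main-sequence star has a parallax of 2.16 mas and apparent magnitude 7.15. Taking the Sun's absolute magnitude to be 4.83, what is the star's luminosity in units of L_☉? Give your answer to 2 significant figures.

L/L_☉ ≈ 250

d = 1/p = 1000/2.16 mas = 463.0 pc
M = m − 5 log₁₀ d + 5 = 7.15 − 5·2.6655 + 5 = -1.178
M − M_☉ = -1.178 − 4.83 = -6.008
L/L_☉ = 10^(−0.4 × -6.008) = 253.0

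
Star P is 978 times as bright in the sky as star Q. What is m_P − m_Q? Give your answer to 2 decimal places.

Pogson: Δm = −2.5 log₁₀(ratio) = −2.5 log₁₀(978) = −2.5 × 2.9903 = -7.476
Star P is brighter, so it has the smaller magnitude: the difference is negative.

m_P − m_Q ≈ -7.48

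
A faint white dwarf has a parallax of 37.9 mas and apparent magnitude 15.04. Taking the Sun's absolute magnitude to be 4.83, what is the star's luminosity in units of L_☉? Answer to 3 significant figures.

d = 1/p = 1000/37.9 mas = 26.39 pc
M = m − 5 log₁₀ d + 5 = 15.04 − 5·1.4214 + 5 = 12.933
M − M_☉ = 12.933 − 4.83 = 8.103
L/L_☉ = 10^(−0.4 × 8.103) = 5.737×10^-4

L/L_☉ ≈ 5.74×10^-4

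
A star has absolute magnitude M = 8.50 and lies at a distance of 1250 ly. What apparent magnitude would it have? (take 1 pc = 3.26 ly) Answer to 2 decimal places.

m ≈ 16.42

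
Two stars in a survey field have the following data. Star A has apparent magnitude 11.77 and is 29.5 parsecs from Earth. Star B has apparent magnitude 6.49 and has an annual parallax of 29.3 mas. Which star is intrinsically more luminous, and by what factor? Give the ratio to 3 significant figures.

Star A: M = m − 5 log₁₀ d + 5 = 11.77 − 5·1.4698 + 5 = 9.421
Star B: p = 29.3 mas = 0.0293″ → d = 1/p = 34.13 pc
Star B: M = m − 5 log₁₀ d + 5 = 6.49 − 5·1.5331 + 5 = 3.824
ΔM = M_A − M_B = 9.421 − (3.824) = 5.597; smaller M is more luminous → Star B.
L ratio = 10^(0.4 |ΔM|) = 10^2.239 = 173.2

Star B is more luminous, by a factor of 173.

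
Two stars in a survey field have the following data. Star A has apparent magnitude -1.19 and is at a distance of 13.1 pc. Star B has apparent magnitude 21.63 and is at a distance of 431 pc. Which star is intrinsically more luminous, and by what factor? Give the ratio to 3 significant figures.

Star A is more luminous, by a factor of 1.24×10^6.

Star A: M = m − 5 log₁₀ d + 5 = -1.19 − 5·1.1173 + 5 = -1.776
Star B: M = m − 5 log₁₀ d + 5 = 21.63 − 5·2.6345 + 5 = 13.458
ΔM = M_A − M_B = -1.776 − (13.458) = -15.234; smaller M is more luminous → Star A.
L ratio = 10^(0.4 |ΔM|) = 10^6.094 = 1.240×10^6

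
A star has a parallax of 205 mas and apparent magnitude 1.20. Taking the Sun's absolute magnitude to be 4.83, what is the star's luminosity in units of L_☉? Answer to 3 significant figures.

d = 1/p = 1000/205 mas = 4.878 pc
M = m − 5 log₁₀ d + 5 = 1.20 − 5·0.6882 + 5 = 2.759
M − M_☉ = 2.759 − 4.83 = -2.071
L/L_☉ = 10^(−0.4 × -2.071) = 6.737

L/L_☉ ≈ 6.74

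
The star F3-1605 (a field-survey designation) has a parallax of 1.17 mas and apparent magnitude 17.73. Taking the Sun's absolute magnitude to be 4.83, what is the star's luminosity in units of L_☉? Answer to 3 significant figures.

L/L_☉ ≈ 0.0505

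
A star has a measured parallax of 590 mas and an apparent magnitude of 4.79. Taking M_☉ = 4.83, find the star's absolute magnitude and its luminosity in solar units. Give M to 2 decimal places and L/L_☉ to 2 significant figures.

M ≈ 8.64; L/L_☉ ≈ 0.030

d = 1/p = 1000/590 mas = 1.695 pc
M = m − 5 log₁₀ d + 5 = 4.79 − 5·0.2291 + 5 = 8.644
M − M_☉ = 8.644 − 4.83 = 3.814
L/L_☉ = 10^(−0.4 × 3.814) = 0.02981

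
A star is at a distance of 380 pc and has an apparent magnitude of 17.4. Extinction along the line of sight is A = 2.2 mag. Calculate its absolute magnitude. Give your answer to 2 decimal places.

M ≈ 7.30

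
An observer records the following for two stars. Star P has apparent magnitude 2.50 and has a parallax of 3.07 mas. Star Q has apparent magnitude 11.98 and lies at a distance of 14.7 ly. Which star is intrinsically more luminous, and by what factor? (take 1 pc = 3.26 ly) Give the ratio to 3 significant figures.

Star P is more luminous, by a factor of 3.23×10^7.

Star P: p = 3.07 mas = 3.07×10^-3″ → d = 1/p = 325.7 pc
Star P: M = m − 5 log₁₀ d + 5 = 2.50 − 5·2.5129 + 5 = -5.064
Star Q: d = 14.7 ly / 3.26 = 4.509 pc
Star Q: M = m − 5 log₁₀ d + 5 = 11.98 − 5·0.6541 + 5 = 13.710
ΔM = M_P − M_Q = -5.064 − (13.710) = -18.774; smaller M is more luminous → Star P.
L ratio = 10^(0.4 |ΔM|) = 10^7.510 = 3.232×10^7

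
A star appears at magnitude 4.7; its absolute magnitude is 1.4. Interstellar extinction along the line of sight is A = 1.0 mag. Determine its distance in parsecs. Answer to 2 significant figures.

m − M = 5 log₁₀(d/10 pc) + A  ⇒  4.7 − (1.4) − 1.0 = 5 log₁₀(d/10)
2.300 = 5 log₁₀(d/10)
log₁₀ d = (m − M − A)/5 + 1 = 1.4600
d = 10^1.4600 = 28.84 pc

d ≈ 29 pc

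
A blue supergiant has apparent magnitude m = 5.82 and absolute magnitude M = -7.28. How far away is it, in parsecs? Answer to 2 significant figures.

d ≈ 4200 pc

μ = m − M = 13.100
m − M = 5 log₁₀ d − 5
log₁₀ d = (m − M)/5 + 1 = 3.6200
d = 10^3.6200 = 4169 pc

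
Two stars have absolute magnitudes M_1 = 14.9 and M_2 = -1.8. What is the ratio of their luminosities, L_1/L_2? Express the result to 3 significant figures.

ΔM = M_1 − M_2 = 16.7
L_1/L_2 = 10^(−0.4 ΔM) = 10^-6.680 = 2.089×10^-7

L_1/L_2 ≈ 2.09×10^-7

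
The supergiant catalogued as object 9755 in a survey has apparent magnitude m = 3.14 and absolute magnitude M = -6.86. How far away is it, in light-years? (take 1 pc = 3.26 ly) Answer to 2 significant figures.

d ≈ 3300 ly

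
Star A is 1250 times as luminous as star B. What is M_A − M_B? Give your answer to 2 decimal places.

Pogson: ΔM = −2.5 log₁₀(ratio) = −2.5 log₁₀(1250) = −2.5 × 3.0969 = -7.742
Star A is brighter, so it has the smaller magnitude: the difference is negative.

M_A − M_B ≈ -7.74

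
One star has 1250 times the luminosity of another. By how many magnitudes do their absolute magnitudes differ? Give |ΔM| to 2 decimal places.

|ΔM| ≈ 7.74

Pogson: ΔM = −2.5 log₁₀(ratio) = −2.5 log₁₀(1250) = −2.5 × 3.0969 = -7.742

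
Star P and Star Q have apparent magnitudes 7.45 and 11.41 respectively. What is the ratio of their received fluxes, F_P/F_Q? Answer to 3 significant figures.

F_P/F_Q ≈ 38.4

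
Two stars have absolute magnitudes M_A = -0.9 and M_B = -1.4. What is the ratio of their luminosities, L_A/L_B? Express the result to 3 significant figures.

ΔM = M_A − M_B = 0.5
L_A/L_B = 10^(−0.4 ΔM) = 10^-0.200 = 0.6310

L_A/L_B ≈ 0.631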